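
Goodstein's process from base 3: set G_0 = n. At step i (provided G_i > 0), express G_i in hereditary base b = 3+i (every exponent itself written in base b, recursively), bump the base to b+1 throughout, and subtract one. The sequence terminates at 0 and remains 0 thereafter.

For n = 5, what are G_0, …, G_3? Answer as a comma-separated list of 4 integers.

5, 5, 5, 5

step 0: 5 = 3 + 2; sub 4 for 3: 4 + 2; = 6; G_1 = 6−1 = 5
step 1: 5 = 4 + 1; sub 5 for 4: 5 + 1; = 6; G_2 = 6−1 = 5
step 2: 5 = 5; sub 6 for 5: 6; = 6; G_3 = 6−1 = 5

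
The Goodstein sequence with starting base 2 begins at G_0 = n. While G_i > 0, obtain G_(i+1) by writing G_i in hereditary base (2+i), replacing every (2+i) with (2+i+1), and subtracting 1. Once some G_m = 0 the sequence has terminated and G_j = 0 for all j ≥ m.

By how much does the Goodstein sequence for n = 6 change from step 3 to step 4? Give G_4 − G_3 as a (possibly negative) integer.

G_0=6  [base 2] 2^2 + 2  →[2↦3]→  3^3 + 3 = 30  −1 ⇒ G_1=29
G_1=29  [base 3] 3^3 + 2  →[3↦4]→  4^4 + 2 = 258  −1 ⇒ G_2=257
G_2=257  [base 4] 4^4 + 1  →[4↦5]→  5^5 + 1 = 3126  −1 ⇒ G_3=3125
G_3=3125  [base 5] 5^5  →[5↦6]→  6^6 = 46656  −1 ⇒ G_4=46655

43530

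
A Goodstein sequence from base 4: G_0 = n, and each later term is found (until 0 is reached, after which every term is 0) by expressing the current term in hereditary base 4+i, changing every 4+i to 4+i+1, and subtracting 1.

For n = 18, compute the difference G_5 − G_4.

G_0 = 18. HB_4(18) = 4^2 + 2. Bump = 27. G_1 = 26.
G_1 = 26. HB_5(26) = 5^2 + 1. Bump = 37. G_2 = 36.
G_2 = 36. HB_6(36) = 6^2. Bump = 49. G_3 = 48.
G_3 = 48. HB_7(48) = 6·7 + 6. Bump = 54. G_4 = 53.
G_4 = 53. HB_8(53) = 6·8 + 5. Bump = 59. G_5 = 58.

5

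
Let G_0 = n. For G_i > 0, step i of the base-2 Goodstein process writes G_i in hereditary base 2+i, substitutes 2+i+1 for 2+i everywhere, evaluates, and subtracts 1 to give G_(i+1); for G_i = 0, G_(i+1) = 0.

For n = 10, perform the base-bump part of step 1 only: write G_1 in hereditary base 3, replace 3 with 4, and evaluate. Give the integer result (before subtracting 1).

G_0=10  [base 2] 2^(2 + 1) + 2  →[2↦3]→  3^(3 + 1) + 3 = 84  −1 ⇒ G_1=83
G_1=83  [base 3] 3^(3 + 1) + 2  →[3↦4]→  4^(4 + 1) + 2 = 1026  −1 ⇒ G_2=1025

1026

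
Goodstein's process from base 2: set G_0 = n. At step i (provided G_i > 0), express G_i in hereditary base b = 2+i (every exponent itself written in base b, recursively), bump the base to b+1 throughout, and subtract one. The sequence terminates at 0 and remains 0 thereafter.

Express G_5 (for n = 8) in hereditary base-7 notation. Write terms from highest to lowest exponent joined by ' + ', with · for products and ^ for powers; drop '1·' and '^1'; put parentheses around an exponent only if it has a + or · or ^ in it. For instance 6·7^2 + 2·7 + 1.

G_0=8  [base 2] 2^(2 + 1)  →[2↦3]→  3^(3 + 1) = 81  −1 ⇒ G_1=80
G_1=80  [base 3] 2·3^3 + 2·3^2 + 2·3 + 2  →[3↦4]→  2·4^4 + 2·4^2 + 2·4 + 2 = 554  −1 ⇒ G_2=553
G_2=553  [base 4] 2·4^4 + 2·4^2 + 2·4 + 1  →[4↦5]→  2·5^5 + 2·5^2 + 2·5 + 1 = 6311  −1 ⇒ G_3=6310
G_3=6310  [base 5] 2·5^5 + 2·5^2 + 2·5  →[5↦6]→  2·6^6 + 2·6^2 + 2·6 = 93396  −1 ⇒ G_4=93395
G_4=93395  [base 6] 2·6^6 + 2·6^2 + 6 + 5  →[6↦7]→  2·7^7 + 2·7^2 + 7 + 5 = 1647196  −1 ⇒ G_5=1647195
G_5=1647195  [base 7] 2·7^7 + 2·7^2 + 7 + 4  →[7↦8]→  2·8^8 + 2·8^2 + 8 + 4 = 33554572  −1 ⇒ G_6=33554571

2·7^7 + 2·7^2 + 7 + 4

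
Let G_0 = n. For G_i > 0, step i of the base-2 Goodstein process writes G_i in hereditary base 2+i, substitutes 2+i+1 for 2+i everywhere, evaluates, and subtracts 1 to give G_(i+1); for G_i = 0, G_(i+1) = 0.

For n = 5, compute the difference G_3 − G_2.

212

(0) 5|_2 = 2^2 + 1 ↦ 3^3 + 1|_3 = 28 ⇒ 27
(1) 27|_3 = 3^3 ↦ 4^4|_4 = 256 ⇒ 255
(2) 255|_4 = 3·4^3 + 3·4^2 + 3·4 + 3 ↦ 3·5^3 + 3·5^2 + 3·5 + 3|_5 = 468 ⇒ 467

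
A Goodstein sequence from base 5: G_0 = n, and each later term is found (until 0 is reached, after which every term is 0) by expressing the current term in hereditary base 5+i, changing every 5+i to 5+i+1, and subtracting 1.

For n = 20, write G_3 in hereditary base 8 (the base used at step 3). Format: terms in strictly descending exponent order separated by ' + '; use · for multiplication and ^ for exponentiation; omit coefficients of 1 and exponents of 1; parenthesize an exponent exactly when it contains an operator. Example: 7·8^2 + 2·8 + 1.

3·8 + 3

(0) 20|_5 = 4·5 ↦ 4·6|_6 = 24 ⇒ 23
(1) 23|_6 = 3·6 + 5 ↦ 3·7 + 5|_7 = 26 ⇒ 25
(2) 25|_7 = 3·7 + 4 ↦ 3·8 + 4|_8 = 28 ⇒ 27
(3) 27|_8 = 3·8 + 3 ↦ 3·9 + 3|_9 = 30 ⇒ 29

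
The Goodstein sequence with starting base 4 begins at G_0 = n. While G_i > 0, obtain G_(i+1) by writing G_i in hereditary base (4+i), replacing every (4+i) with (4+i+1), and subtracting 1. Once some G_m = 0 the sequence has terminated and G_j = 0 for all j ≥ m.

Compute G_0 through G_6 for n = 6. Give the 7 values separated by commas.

6, 6, 6, 6, 5, 4, 3

[0] 6 ≡ 4 + 2 (base 4). Lift 5: 7. −1: 6.
[1] 6 ≡ 5 + 1 (base 5). Lift 6: 7. −1: 6.
[2] 6 ≡ 6 (base 6). Lift 7: 7. −1: 6.
[3] 6 ≡ 6 (base 7). Lift 8: 6. −1: 5.
[4] 5 ≡ 5 (base 8). Lift 9: 5. −1: 4.
[5] 4 ≡ 4 (base 9). Lift 10: 4. −1: 3.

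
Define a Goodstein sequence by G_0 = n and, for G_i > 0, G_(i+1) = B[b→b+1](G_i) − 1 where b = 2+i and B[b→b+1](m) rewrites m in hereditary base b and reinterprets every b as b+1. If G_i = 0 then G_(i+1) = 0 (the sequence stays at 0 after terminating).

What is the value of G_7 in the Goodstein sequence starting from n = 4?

(0) 4|_2 = 2^2 ↦ 3^3|_3 = 27 ⇒ 26
(1) 26|_3 = 2·3^2 + 2·3 + 2 ↦ 2·4^2 + 2·4 + 2|_4 = 42 ⇒ 41
(2) 41|_4 = 2·4^2 + 2·4 + 1 ↦ 2·5^2 + 2·5 + 1|_5 = 61 ⇒ 60
(3) 60|_5 = 2·5^2 + 2·5 ↦ 2·6^2 + 2·6|_6 = 84 ⇒ 83
(4) 83|_6 = 2·6^2 + 6 + 5 ↦ 2·7^2 + 7 + 5|_7 = 110 ⇒ 109
(5) 109|_7 = 2·7^2 + 7 + 4 ↦ 2·8^2 + 8 + 4|_8 = 140 ⇒ 139
(6) 139|_8 = 2·8^2 + 8 + 3 ↦ 2·9^2 + 9 + 3|_9 = 174 ⇒ 173

173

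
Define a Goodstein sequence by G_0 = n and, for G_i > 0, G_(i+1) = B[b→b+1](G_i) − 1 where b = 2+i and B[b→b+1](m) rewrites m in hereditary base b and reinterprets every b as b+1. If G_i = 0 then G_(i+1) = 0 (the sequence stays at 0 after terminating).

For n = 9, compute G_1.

81

(0) 9|_2 = 2^(2 + 1) + 1 ↦ 3^(3 + 1) + 1|_3 = 82 ⇒ 81
(1) 81|_3 = 3^(3 + 1) ↦ 4^(4 + 1)|_4 = 1024 ⇒ 1023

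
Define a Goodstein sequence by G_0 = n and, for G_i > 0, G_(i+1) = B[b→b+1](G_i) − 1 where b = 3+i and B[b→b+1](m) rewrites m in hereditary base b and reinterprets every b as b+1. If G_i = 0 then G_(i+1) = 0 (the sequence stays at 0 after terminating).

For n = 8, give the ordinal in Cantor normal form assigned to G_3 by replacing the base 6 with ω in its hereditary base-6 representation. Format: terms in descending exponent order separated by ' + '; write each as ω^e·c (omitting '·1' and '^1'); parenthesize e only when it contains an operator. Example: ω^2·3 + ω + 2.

ω + 5

base 3: 8 = 2·3 + 2; at 4: 2·4 + 2 = 10; next = 9
base 4: 9 = 2·4 + 1; at 5: 2·5 + 1 = 11; next = 10
base 5: 10 = 2·5; at 6: 2·6 = 12; next = 11
base 6: 11 = 6 + 5; at 7: 7 + 5 = 12; next = 11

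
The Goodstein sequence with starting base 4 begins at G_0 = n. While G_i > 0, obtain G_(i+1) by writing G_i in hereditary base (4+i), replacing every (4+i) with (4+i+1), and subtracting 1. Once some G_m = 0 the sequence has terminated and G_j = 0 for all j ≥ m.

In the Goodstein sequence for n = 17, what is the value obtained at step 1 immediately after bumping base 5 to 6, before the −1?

36

[0] 17 ≡ 4^2 + 1 (base 4). Lift 5: 26. −1: 25.
[1] 25 ≡ 5^2 (base 5). Lift 6: 36. −1: 35.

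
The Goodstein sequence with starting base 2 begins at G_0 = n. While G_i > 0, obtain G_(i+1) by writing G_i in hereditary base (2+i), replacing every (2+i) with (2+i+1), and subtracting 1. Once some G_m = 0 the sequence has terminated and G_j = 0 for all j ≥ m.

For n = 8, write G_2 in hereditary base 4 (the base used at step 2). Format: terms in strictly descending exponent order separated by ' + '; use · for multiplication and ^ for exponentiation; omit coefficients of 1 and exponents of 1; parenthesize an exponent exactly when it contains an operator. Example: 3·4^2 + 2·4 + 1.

step 0: 8 = 2^(2 + 1); sub 3 for 2: 3^(3 + 1); = 81; G_1 = 81−1 = 80
step 1: 80 = 2·3^3 + 2·3^2 + 2·3 + 2; sub 4 for 3: 2·4^4 + 2·4^2 + 2·4 + 2; = 554; G_2 = 554−1 = 553
step 2: 553 = 2·4^4 + 2·4^2 + 2·4 + 1; sub 5 for 4: 2·5^5 + 2·5^2 + 2·5 + 1; = 6311; G_3 = 6311−1 = 6310

2·4^4 + 2·4^2 + 2·4 + 1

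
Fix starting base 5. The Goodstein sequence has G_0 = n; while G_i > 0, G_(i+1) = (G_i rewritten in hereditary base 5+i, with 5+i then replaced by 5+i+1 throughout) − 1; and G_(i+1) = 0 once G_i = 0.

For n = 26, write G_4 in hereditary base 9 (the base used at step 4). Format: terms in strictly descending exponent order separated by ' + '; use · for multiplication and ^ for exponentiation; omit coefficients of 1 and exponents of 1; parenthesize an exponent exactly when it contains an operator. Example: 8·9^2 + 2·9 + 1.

G_0 = 26. HB_5(26) = 5^2 + 1. Bump = 37. G_1 = 36.
G_1 = 36. HB_6(36) = 6^2. Bump = 49. G_2 = 48.
G_2 = 48. HB_7(48) = 6·7 + 6. Bump = 54. G_3 = 53.
G_3 = 53. HB_8(53) = 6·8 + 5. Bump = 59. G_4 = 58.
G_4 = 58. HB_9(58) = 6·9 + 4. Bump = 64. G_5 = 63.

6·9 + 4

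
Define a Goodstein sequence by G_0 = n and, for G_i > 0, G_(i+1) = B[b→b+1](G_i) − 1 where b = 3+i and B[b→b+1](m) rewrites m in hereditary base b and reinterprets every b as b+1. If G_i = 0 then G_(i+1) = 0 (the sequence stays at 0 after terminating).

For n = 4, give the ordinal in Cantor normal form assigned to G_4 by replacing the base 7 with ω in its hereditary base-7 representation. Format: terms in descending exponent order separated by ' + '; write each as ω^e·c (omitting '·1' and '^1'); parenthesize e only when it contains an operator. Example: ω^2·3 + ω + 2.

2

G_0 = 4. HB_3(4) = 3 + 1. Bump = 5. G_1 = 4.
G_1 = 4. HB_4(4) = 4. Bump = 5. G_2 = 4.
G_2 = 4. HB_5(4) = 4. Bump = 4. G_3 = 3.
G_3 = 3. HB_6(3) = 3. Bump = 3. G_4 = 2.
G_4 = 2. HB_7(2) = 2. Bump = 2. G_5 = 1.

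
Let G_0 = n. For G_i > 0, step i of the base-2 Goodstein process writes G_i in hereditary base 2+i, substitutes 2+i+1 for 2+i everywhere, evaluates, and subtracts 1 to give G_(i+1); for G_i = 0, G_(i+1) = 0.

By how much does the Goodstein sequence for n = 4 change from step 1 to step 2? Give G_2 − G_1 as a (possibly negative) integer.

15

G_0=4  [base 2] 2^2  →[2↦3]→  3^3 = 27  −1 ⇒ G_1=26
G_1=26  [base 3] 2·3^2 + 2·3 + 2  →[3↦4]→  2·4^2 + 2·4 + 2 = 42  −1 ⇒ G_2=41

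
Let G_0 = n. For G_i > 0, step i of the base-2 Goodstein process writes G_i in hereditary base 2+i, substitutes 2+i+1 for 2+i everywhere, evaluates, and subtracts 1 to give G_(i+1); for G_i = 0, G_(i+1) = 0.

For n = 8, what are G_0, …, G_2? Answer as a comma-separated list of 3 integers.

step 0: 8 = 2^(2 + 1); sub 3 for 2: 3^(3 + 1); = 81; G_1 = 81−1 = 80
step 1: 80 = 2·3^3 + 2·3^2 + 2·3 + 2; sub 4 for 3: 2·4^4 + 2·4^2 + 2·4 + 2; = 554; G_2 = 554−1 = 553

8, 80, 553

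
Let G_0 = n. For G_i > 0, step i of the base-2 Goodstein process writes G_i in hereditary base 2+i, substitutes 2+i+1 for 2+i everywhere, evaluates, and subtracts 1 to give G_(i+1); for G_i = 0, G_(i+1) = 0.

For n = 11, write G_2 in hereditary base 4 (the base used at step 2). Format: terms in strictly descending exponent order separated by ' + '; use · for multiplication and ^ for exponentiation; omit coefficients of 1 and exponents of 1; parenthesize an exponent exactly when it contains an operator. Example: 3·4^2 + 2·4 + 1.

(0) 11|_2 = 2^(2 + 1) + 2 + 1 ↦ 3^(3 + 1) + 3 + 1|_3 = 85 ⇒ 84
(1) 84|_3 = 3^(3 + 1) + 3 ↦ 4^(4 + 1) + 4|_4 = 1028 ⇒ 1027
(2) 1027|_4 = 4^(4 + 1) + 3 ↦ 5^(5 + 1) + 3|_5 = 15628 ⇒ 15627

4^(4 + 1) + 3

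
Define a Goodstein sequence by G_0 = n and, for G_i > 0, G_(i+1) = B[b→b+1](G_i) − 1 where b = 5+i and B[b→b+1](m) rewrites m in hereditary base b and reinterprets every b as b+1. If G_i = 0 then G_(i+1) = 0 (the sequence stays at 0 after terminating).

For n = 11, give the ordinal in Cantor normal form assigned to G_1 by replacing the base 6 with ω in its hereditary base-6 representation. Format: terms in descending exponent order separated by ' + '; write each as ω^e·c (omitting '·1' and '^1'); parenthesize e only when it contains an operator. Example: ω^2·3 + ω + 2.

ω·2

G_0 = 11. HB_5(11) = 2·5 + 1. Bump = 13. G_1 = 12.
G_1 = 12. HB_6(12) = 2·6. Bump = 14. G_2 = 13.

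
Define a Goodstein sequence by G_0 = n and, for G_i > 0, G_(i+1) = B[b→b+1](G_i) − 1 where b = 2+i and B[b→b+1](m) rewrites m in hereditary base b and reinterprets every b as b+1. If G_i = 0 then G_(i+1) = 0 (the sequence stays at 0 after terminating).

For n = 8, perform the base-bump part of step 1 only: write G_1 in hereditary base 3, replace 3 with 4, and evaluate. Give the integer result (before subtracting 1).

554

G_0=8  [base 2] 2^(2 + 1)  →[2↦3]→  3^(3 + 1) = 81  −1 ⇒ G_1=80
G_1=80  [base 3] 2·3^3 + 2·3^2 + 2·3 + 2  →[3↦4]→  2·4^4 + 2·4^2 + 2·4 + 2 = 554  −1 ⇒ G_2=553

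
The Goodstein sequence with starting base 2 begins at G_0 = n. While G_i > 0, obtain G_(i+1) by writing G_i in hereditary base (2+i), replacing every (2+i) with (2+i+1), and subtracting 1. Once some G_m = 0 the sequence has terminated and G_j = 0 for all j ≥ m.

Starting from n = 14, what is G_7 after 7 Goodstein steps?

3487116548

base 2: 14 = 2^(2 + 1) + 2^2 + 2; at 3: 3^(3 + 1) + 3^3 + 3 = 111; next = 110
base 3: 110 = 3^(3 + 1) + 3^3 + 2; at 4: 4^(4 + 1) + 4^4 + 2 = 1282; next = 1281
base 4: 1281 = 4^(4 + 1) + 4^4 + 1; at 5: 5^(5 + 1) + 5^5 + 1 = 18751; next = 18750
base 5: 18750 = 5^(5 + 1) + 5^5; at 6: 6^(6 + 1) + 6^6 = 326592; next = 326591
base 6: 326591 = 6^(6 + 1) + 5·6^5 + 5·6^4 + 5·6^3 + 5·6^2 + 5·6 + 5; at 7: 7^(7 + 1) + 5·7^5 + 5·7^4 + 5·7^3 + 5·7^2 + 5·7 + 5 = 5862841; next = 5862840
base 7: 5862840 = 7^(7 + 1) + 5·7^5 + 5·7^4 + 5·7^3 + 5·7^2 + 5·7 + 4; at 8: 8^(8 + 1) + 5·8^5 + 5·8^4 + 5·8^3 + 5·8^2 + 5·8 + 4 = 134404972; next = 134404971
base 8: 134404971 = 8^(8 + 1) + 5·8^5 + 5·8^4 + 5·8^3 + 5·8^2 + 5·8 + 3; at 9: 9^(9 + 1) + 5·9^5 + 5·9^4 + 5·9^3 + 5·9^2 + 5·9 + 3 = 3487116549; next = 3487116548
base 9: 3487116548 = 9^(9 + 1) + 5·9^5 + 5·9^4 + 5·9^3 + 5·9^2 + 5·9 + 2; at 10: 10^(10 + 1) + 5·10^5 + 5·10^4 + 5·10^3 + 5·10^2 + 5·10 + 2 = 100000555552; next = 100000555551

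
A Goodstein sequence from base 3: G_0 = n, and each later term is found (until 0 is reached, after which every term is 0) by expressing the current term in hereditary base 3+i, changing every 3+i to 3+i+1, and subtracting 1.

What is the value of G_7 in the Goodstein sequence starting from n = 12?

(0) 12|_3 = 3^2 + 3 ↦ 4^2 + 4|_4 = 20 ⇒ 19
(1) 19|_4 = 4^2 + 3 ↦ 5^2 + 3|_5 = 28 ⇒ 27
(2) 27|_5 = 5^2 + 2 ↦ 6^2 + 2|_6 = 38 ⇒ 37
(3) 37|_6 = 6^2 + 1 ↦ 7^2 + 1|_7 = 50 ⇒ 49
(4) 49|_7 = 7^2 ↦ 8^2|_8 = 64 ⇒ 63
(5) 63|_8 = 7·8 + 7 ↦ 7·9 + 7|_9 = 70 ⇒ 69
(6) 69|_9 = 7·9 + 6 ↦ 7·10 + 6|_10 = 76 ⇒ 75
(7) 75|_10 = 7·10 + 5 ↦ 7·11 + 5|_11 = 82 ⇒ 81

75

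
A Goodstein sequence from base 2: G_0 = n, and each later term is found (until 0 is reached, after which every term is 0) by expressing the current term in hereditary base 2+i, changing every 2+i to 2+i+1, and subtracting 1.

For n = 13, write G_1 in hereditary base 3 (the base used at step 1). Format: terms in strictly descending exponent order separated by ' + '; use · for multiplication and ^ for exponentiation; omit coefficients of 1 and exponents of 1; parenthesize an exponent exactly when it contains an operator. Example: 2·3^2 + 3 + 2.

i=0: 13 = 2^(2 + 1) + 2^2 + 1 (b=2); 2→3: 3^(3 + 1) + 3^3 + 1 = 109; 109−1 = 108
i=1: 108 = 3^(3 + 1) + 3^3 (b=3); 3→4: 4^(4 + 1) + 4^4 = 1280; 1280−1 = 1279

3^(3 + 1) + 3^3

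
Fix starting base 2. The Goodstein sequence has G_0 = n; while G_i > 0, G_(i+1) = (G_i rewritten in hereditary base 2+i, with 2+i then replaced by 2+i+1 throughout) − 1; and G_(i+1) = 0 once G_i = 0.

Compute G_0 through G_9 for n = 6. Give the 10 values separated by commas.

6, 29, 257, 3125, 46655, 98039, 187243, 332147, 555551, 885775

base 2: 6 = 2^2 + 2; at 3: 3^3 + 3 = 30; next = 29
base 3: 29 = 3^3 + 2; at 4: 4^4 + 2 = 258; next = 257
base 4: 257 = 4^4 + 1; at 5: 5^5 + 1 = 3126; next = 3125
base 5: 3125 = 5^5; at 6: 6^6 = 46656; next = 46655
base 6: 46655 = 5·6^5 + 5·6^4 + 5·6^3 + 5·6^2 + 5·6 + 5; at 7: 5·7^5 + 5·7^4 + 5·7^3 + 5·7^2 + 5·7 + 5 = 98040; next = 98039
base 7: 98039 = 5·7^5 + 5·7^4 + 5·7^3 + 5·7^2 + 5·7 + 4; at 8: 5·8^5 + 5·8^4 + 5·8^3 + 5·8^2 + 5·8 + 4 = 187244; next = 187243
base 8: 187243 = 5·8^5 + 5·8^4 + 5·8^3 + 5·8^2 + 5·8 + 3; at 9: 5·9^5 + 5·9^4 + 5·9^3 + 5·9^2 + 5·9 + 3 = 332148; next = 332147
base 9: 332147 = 5·9^5 + 5·9^4 + 5·9^3 + 5·9^2 + 5·9 + 2; at 10: 5·10^5 + 5·10^4 + 5·10^3 + 5·10^2 + 5·10 + 2 = 555552; next = 555551
base 10: 555551 = 5·10^5 + 5·10^4 + 5·10^3 + 5·10^2 + 5·10 + 1; at 11: 5·11^5 + 5·11^4 + 5·11^3 + 5·11^2 + 5·11 + 1 = 885776; next = 885775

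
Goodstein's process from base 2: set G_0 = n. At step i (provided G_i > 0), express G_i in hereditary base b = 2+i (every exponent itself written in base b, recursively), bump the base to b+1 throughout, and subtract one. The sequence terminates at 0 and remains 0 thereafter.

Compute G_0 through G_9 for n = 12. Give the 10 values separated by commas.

(0) 12|_2 = 2^(2 + 1) + 2^2 ↦ 3^(3 + 1) + 3^3|_3 = 108 ⇒ 107
(1) 107|_3 = 3^(3 + 1) + 2·3^2 + 2·3 + 2 ↦ 4^(4 + 1) + 2·4^2 + 2·4 + 2|_4 = 1066 ⇒ 1065
(2) 1065|_4 = 4^(4 + 1) + 2·4^2 + 2·4 + 1 ↦ 5^(5 + 1) + 2·5^2 + 2·5 + 1|_5 = 15686 ⇒ 15685
(3) 15685|_5 = 5^(5 + 1) + 2·5^2 + 2·5 ↦ 6^(6 + 1) + 2·6^2 + 2·6|_6 = 280020 ⇒ 280019
(4) 280019|_6 = 6^(6 + 1) + 2·6^2 + 6 + 5 ↦ 7^(7 + 1) + 2·7^2 + 7 + 5|_7 = 5764911 ⇒ 5764910
(5) 5764910|_7 = 7^(7 + 1) + 2·7^2 + 7 + 4 ↦ 8^(8 + 1) + 2·8^2 + 8 + 4|_8 = 134217868 ⇒ 134217867
(6) 134217867|_8 = 8^(8 + 1) + 2·8^2 + 8 + 3 ↦ 9^(9 + 1) + 2·9^2 + 9 + 3|_9 = 3486784575 ⇒ 3486784574
(7) 3486784574|_9 = 9^(9 + 1) + 2·9^2 + 9 + 2 ↦ 10^(10 + 1) + 2·10^2 + 10 + 2|_10 = 100000000212 ⇒ 100000000211
(8) 100000000211|_10 = 10^(10 + 1) + 2·10^2 + 10 + 1 ↦ 11^(11 + 1) + 2·11^2 + 11 + 1|_11 = 3138428376975 ⇒ 3138428376974

12, 107, 1065, 15685, 280019, 5764910, 134217867, 3486784574, 100000000211, 3138428376974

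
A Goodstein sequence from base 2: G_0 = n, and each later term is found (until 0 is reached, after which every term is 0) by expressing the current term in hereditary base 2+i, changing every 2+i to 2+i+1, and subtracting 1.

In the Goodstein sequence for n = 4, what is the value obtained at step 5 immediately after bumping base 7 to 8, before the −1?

G_0 = 4. HB_2(4) = 2^2. Bump = 27. G_1 = 26.
G_1 = 26. HB_3(26) = 2·3^2 + 2·3 + 2. Bump = 42. G_2 = 41.
G_2 = 41. HB_4(41) = 2·4^2 + 2·4 + 1. Bump = 61. G_3 = 60.
G_3 = 60. HB_5(60) = 2·5^2 + 2·5. Bump = 84. G_4 = 83.
G_4 = 83. HB_6(83) = 2·6^2 + 6 + 5. Bump = 110. G_5 = 109.
G_5 = 109. HB_7(109) = 2·7^2 + 7 + 4. Bump = 140. G_6 = 139.

140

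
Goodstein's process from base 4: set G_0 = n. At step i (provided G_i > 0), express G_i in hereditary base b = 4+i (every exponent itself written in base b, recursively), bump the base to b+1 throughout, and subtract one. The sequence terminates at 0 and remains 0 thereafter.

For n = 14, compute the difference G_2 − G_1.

G_0=14  [base 4] 3·4 + 2  →[4↦5]→  3·5 + 2 = 17  −1 ⇒ G_1=16
G_1=16  [base 5] 3·5 + 1  →[5↦6]→  3·6 + 1 = 19  −1 ⇒ G_2=18

2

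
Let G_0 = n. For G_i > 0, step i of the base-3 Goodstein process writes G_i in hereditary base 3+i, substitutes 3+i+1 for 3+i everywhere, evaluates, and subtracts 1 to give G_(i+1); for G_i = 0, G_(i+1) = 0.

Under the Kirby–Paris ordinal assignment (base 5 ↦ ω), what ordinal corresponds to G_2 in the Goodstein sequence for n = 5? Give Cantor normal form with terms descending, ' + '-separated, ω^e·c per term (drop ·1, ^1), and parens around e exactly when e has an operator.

ω

G_0 = 5. HB_3(5) = 3 + 2. Bump = 6. G_1 = 5.
G_1 = 5. HB_4(5) = 4 + 1. Bump = 6. G_2 = 5.
G_2 = 5. HB_5(5) = 5. Bump = 6. G_3 = 5.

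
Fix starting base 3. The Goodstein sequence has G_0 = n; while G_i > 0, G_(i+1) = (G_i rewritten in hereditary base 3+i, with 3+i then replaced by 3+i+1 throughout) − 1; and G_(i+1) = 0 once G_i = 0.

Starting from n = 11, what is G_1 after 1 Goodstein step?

step 0: 11 = 3^2 + 2; sub 4 for 3: 4^2 + 2; = 18; G_1 = 18−1 = 17
step 1: 17 = 4^2 + 1; sub 5 for 4: 5^2 + 1; = 26; G_2 = 26−1 = 25

17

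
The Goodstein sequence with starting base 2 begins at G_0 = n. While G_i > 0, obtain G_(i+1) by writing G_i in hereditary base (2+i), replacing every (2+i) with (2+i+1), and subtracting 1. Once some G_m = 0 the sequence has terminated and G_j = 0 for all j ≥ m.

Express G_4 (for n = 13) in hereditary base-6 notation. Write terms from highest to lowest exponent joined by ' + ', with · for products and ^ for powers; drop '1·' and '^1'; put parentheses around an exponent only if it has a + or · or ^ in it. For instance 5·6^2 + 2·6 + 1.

6^(6 + 1) + 3·6^3 + 3·6^2 + 3·6 + 1

13 —HB2→ 2^(2 + 1) + 2^2 + 1 —bump→ 3^(3 + 1) + 3^3 + 1 = 109 —(−1)→ 108
108 —HB3→ 3^(3 + 1) + 3^3 —bump→ 4^(4 + 1) + 4^4 = 1280 —(−1)→ 1279
1279 —HB4→ 4^(4 + 1) + 3·4^3 + 3·4^2 + 3·4 + 3 —bump→ 5^(5 + 1) + 3·5^3 + 3·5^2 + 3·5 + 3 = 16093 —(−1)→ 16092
16092 —HB5→ 5^(5 + 1) + 3·5^3 + 3·5^2 + 3·5 + 2 —bump→ 6^(6 + 1) + 3·6^3 + 3·6^2 + 3·6 + 2 = 280712 —(−1)→ 280711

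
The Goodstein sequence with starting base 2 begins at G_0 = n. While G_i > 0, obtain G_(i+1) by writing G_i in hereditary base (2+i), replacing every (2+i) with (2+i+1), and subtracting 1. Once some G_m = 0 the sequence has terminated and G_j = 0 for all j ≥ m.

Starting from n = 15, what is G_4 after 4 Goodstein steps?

326593

[0] 15 ≡ 2^(2 + 1) + 2^2 + 2 + 1 (base 2). Lift 3: 112. −1: 111.
[1] 111 ≡ 3^(3 + 1) + 3^3 + 3 (base 3). Lift 4: 1284. −1: 1283.
[2] 1283 ≡ 4^(4 + 1) + 4^4 + 3 (base 4). Lift 5: 18753. −1: 18752.
[3] 18752 ≡ 5^(5 + 1) + 5^5 + 2 (base 5). Lift 6: 326594. −1: 326593.
[4] 326593 ≡ 6^(6 + 1) + 6^6 + 1 (base 6). Lift 7: 6588345. −1: 6588344.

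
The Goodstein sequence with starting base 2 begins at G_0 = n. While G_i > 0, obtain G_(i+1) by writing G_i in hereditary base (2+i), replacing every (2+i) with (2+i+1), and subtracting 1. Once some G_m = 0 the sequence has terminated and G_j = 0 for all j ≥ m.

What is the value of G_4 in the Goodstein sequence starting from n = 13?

base 2: 13 = 2^(2 + 1) + 2^2 + 1; at 3: 3^(3 + 1) + 3^3 + 1 = 109; next = 108
base 3: 108 = 3^(3 + 1) + 3^3; at 4: 4^(4 + 1) + 4^4 = 1280; next = 1279
base 4: 1279 = 4^(4 + 1) + 3·4^3 + 3·4^2 + 3·4 + 3; at 5: 5^(5 + 1) + 3·5^3 + 3·5^2 + 3·5 + 3 = 16093; next = 16092
base 5: 16092 = 5^(5 + 1) + 3·5^3 + 3·5^2 + 3·5 + 2; at 6: 6^(6 + 1) + 3·6^3 + 3·6^2 + 3·6 + 2 = 280712; next = 280711
base 6: 280711 = 6^(6 + 1) + 3·6^3 + 3·6^2 + 3·6 + 1; at 7: 7^(7 + 1) + 3·7^3 + 3·7^2 + 3·7 + 1 = 5765999; next = 5765998

280711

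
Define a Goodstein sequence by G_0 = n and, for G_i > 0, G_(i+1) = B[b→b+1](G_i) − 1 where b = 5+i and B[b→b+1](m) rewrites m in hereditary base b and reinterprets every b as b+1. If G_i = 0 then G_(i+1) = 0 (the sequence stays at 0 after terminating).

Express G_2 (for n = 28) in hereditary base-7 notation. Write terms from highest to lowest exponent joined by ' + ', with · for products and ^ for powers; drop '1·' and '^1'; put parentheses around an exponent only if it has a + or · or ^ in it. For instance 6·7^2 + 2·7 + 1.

step 0: 28 = 5^2 + 3; sub 6 for 5: 6^2 + 3; = 39; G_1 = 39−1 = 38
step 1: 38 = 6^2 + 2; sub 7 for 6: 7^2 + 2; = 51; G_2 = 51−1 = 50
step 2: 50 = 7^2 + 1; sub 8 for 7: 8^2 + 1; = 65; G_3 = 65−1 = 64

7^2 + 1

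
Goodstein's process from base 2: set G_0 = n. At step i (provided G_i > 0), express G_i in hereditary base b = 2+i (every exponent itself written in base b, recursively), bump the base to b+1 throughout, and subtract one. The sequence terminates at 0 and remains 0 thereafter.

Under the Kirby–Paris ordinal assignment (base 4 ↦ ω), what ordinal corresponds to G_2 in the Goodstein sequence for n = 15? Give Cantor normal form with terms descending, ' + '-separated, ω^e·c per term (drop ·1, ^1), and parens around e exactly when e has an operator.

i=0: 15 = 2^(2 + 1) + 2^2 + 2 + 1 (b=2); 2→3: 3^(3 + 1) + 3^3 + 3 + 1 = 112; 112−1 = 111
i=1: 111 = 3^(3 + 1) + 3^3 + 3 (b=3); 3→4: 4^(4 + 1) + 4^4 + 4 = 1284; 1284−1 = 1283
i=2: 1283 = 4^(4 + 1) + 4^4 + 3 (b=4); 4→5: 5^(5 + 1) + 5^5 + 3 = 18753; 18753−1 = 18752

ω^(ω + 1) + ω^ω + 3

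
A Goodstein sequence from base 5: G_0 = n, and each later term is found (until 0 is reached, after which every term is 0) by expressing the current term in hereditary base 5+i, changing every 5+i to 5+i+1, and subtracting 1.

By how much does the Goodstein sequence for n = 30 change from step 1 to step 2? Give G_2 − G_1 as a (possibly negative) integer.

12

G_0=30  [base 5] 5^2 + 5  →[5↦6]→  6^2 + 6 = 42  −1 ⇒ G_1=41
G_1=41  [base 6] 6^2 + 5  →[6↦7]→  7^2 + 5 = 54  −1 ⇒ G_2=53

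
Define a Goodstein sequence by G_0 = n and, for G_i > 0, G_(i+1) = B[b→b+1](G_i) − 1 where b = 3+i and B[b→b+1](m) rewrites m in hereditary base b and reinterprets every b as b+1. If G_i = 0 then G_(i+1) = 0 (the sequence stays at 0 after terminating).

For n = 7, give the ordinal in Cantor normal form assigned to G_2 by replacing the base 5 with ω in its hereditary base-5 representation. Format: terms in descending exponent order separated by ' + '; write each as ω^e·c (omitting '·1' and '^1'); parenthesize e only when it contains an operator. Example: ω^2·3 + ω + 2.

ω + 4

base 3: 7 = 2·3 + 1; at 4: 2·4 + 1 = 9; next = 8
base 4: 8 = 2·4; at 5: 2·5 = 10; next = 9
base 5: 9 = 5 + 4; at 6: 6 + 4 = 10; next = 9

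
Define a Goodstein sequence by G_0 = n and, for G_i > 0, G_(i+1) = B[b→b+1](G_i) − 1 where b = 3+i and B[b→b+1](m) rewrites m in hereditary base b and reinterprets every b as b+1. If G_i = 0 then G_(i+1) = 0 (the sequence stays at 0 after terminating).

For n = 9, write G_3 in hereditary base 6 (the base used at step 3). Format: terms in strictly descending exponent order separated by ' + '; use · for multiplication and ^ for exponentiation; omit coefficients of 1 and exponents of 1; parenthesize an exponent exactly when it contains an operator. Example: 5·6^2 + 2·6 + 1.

3·6 + 1

G_0 = 9. HB_3(9) = 3^2. Bump = 16. G_1 = 15.
G_1 = 15. HB_4(15) = 3·4 + 3. Bump = 18. G_2 = 17.
G_2 = 17. HB_5(17) = 3·5 + 2. Bump = 20. G_3 = 19.
G_3 = 19. HB_6(19) = 3·6 + 1. Bump = 22. G_4 = 21.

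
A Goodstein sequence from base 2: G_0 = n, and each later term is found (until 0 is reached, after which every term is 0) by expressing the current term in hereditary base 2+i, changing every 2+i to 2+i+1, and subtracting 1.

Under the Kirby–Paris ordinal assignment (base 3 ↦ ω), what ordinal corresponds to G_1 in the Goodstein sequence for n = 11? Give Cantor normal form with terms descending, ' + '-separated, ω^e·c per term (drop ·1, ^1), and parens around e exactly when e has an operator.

ω^(ω + 1) + ω

step 0: 11 = 2^(2 + 1) + 2 + 1; sub 3 for 2: 3^(3 + 1) + 3 + 1; = 85; G_1 = 85−1 = 84
step 1: 84 = 3^(3 + 1) + 3; sub 4 for 3: 4^(4 + 1) + 4; = 1028; G_2 = 1028−1 = 1027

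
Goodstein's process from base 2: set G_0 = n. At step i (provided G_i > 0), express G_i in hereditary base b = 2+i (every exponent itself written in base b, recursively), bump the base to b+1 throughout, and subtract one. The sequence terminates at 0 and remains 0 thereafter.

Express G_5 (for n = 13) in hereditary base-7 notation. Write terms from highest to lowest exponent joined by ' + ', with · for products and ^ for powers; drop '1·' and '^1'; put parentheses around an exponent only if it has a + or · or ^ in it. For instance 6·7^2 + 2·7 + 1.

i=0: 13 = 2^(2 + 1) + 2^2 + 1 (b=2); 2→3: 3^(3 + 1) + 3^3 + 1 = 109; 109−1 = 108
i=1: 108 = 3^(3 + 1) + 3^3 (b=3); 3→4: 4^(4 + 1) + 4^4 = 1280; 1280−1 = 1279
i=2: 1279 = 4^(4 + 1) + 3·4^3 + 3·4^2 + 3·4 + 3 (b=4); 4→5: 5^(5 + 1) + 3·5^3 + 3·5^2 + 3·5 + 3 = 16093; 16093−1 = 16092
i=3: 16092 = 5^(5 + 1) + 3·5^3 + 3·5^2 + 3·5 + 2 (b=5); 5→6: 6^(6 + 1) + 3·6^3 + 3·6^2 + 3·6 + 2 = 280712; 280712−1 = 280711
i=4: 280711 = 6^(6 + 1) + 3·6^3 + 3·6^2 + 3·6 + 1 (b=6); 6→7: 7^(7 + 1) + 3·7^3 + 3·7^2 + 3·7 + 1 = 5765999; 5765999−1 = 5765998
i=5: 5765998 = 7^(7 + 1) + 3·7^3 + 3·7^2 + 3·7 (b=7); 7→8: 8^(8 + 1) + 3·8^3 + 3·8^2 + 3·8 = 134219480; 134219480−1 = 134219479

7^(7 + 1) + 3·7^3 + 3·7^2 + 3·7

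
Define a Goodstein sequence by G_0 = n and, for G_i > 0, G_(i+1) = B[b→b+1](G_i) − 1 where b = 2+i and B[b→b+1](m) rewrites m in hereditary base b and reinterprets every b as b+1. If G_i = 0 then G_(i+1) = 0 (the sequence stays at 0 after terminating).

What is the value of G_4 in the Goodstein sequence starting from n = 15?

[0] 15 ≡ 2^(2 + 1) + 2^2 + 2 + 1 (base 2). Lift 3: 112. −1: 111.
[1] 111 ≡ 3^(3 + 1) + 3^3 + 3 (base 3). Lift 4: 1284. −1: 1283.
[2] 1283 ≡ 4^(4 + 1) + 4^4 + 3 (base 4). Lift 5: 18753. −1: 18752.
[3] 18752 ≡ 5^(5 + 1) + 5^5 + 2 (base 5). Lift 6: 326594. −1: 326593.
[4] 326593 ≡ 6^(6 + 1) + 6^6 + 1 (base 6). Lift 7: 6588345. −1: 6588344.

326593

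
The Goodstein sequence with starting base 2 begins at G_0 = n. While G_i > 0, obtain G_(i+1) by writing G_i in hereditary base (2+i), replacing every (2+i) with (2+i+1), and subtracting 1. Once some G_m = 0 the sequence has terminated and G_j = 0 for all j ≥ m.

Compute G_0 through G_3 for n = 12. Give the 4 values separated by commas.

i=0: 12 = 2^(2 + 1) + 2^2 (b=2); 2→3: 3^(3 + 1) + 3^3 = 108; 108−1 = 107
i=1: 107 = 3^(3 + 1) + 2·3^2 + 2·3 + 2 (b=3); 3→4: 4^(4 + 1) + 2·4^2 + 2·4 + 2 = 1066; 1066−1 = 1065
i=2: 1065 = 4^(4 + 1) + 2·4^2 + 2·4 + 1 (b=4); 4→5: 5^(5 + 1) + 2·5^2 + 2·5 + 1 = 15686; 15686−1 = 15685

12, 107, 1065, 15685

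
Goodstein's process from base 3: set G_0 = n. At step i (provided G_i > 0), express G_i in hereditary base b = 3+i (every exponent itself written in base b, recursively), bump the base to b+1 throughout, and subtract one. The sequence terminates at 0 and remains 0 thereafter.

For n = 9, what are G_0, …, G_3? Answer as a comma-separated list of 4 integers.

9, 15, 17, 19

[0] 9 ≡ 3^2 (base 3). Lift 4: 16. −1: 15.
[1] 15 ≡ 3·4 + 3 (base 4). Lift 5: 18. −1: 17.
[2] 17 ≡ 3·5 + 2 (base 5). Lift 6: 20. −1: 19.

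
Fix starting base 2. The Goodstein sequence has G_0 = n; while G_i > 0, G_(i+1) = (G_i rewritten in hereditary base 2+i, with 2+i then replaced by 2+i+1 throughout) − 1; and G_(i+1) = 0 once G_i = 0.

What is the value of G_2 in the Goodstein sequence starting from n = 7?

base 2: 7 = 2^2 + 2 + 1; at 3: 3^3 + 3 + 1 = 31; next = 30
base 3: 30 = 3^3 + 3; at 4: 4^4 + 4 = 260; next = 259
base 4: 259 = 4^4 + 3; at 5: 5^5 + 3 = 3128; next = 3127

259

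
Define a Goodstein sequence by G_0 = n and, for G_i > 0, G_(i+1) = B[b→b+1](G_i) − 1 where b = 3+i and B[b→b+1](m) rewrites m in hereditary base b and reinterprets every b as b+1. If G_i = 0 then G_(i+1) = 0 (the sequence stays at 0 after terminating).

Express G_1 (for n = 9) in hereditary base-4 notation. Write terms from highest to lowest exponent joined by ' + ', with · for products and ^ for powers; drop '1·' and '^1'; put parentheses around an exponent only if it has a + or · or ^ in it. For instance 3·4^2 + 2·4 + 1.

step 0: 9 = 3^2; sub 4 for 3: 4^2; = 16; G_1 = 16−1 = 15
step 1: 15 = 3·4 + 3; sub 5 for 4: 3·5 + 3; = 18; G_2 = 18−1 = 17

3·4 + 3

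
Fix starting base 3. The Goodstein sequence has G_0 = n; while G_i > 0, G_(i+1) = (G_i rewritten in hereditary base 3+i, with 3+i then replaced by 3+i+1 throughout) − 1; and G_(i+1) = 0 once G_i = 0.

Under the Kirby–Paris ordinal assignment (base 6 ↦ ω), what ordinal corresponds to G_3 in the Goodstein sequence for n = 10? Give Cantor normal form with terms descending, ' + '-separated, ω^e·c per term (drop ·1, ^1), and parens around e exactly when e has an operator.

ω·4 + 3

i=0: 10 = 3^2 + 1 (b=3); 3→4: 4^2 + 1 = 17; 17−1 = 16
i=1: 16 = 4^2 (b=4); 4→5: 5^2 = 25; 25−1 = 24
i=2: 24 = 4·5 + 4 (b=5); 5→6: 4·6 + 4 = 28; 28−1 = 27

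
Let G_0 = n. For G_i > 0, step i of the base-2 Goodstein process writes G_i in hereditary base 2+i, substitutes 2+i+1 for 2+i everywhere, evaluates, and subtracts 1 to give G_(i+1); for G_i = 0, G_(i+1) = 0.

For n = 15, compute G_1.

base 2: 15 = 2^(2 + 1) + 2^2 + 2 + 1; at 3: 3^(3 + 1) + 3^3 + 3 + 1 = 112; next = 111
base 3: 111 = 3^(3 + 1) + 3^3 + 3; at 4: 4^(4 + 1) + 4^4 + 4 = 1284; next = 1283

111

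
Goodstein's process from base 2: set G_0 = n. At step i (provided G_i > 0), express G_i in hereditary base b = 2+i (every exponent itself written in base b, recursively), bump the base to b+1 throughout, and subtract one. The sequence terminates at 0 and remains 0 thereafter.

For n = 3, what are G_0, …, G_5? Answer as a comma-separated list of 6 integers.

3 —HB2→ 2 + 1 —bump→ 3 + 1 = 4 —(−1)→ 3
3 —HB3→ 3 —bump→ 4 = 4 —(−1)→ 3
3 —HB4→ 3 —bump→ 3 = 3 —(−1)→ 2
2 —HB5→ 2 —bump→ 2 = 2 —(−1)→ 1
1 —HB6→ 1 —bump→ 1 = 1 —(−1)→ 0

3, 3, 3, 2, 1, 0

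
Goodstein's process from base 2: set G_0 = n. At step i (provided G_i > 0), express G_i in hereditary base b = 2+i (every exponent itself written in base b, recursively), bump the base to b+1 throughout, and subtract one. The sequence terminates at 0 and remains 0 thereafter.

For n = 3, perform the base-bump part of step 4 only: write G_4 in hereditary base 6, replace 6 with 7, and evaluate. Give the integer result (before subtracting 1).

1

[0] 3 ≡ 2 + 1 (base 2). Lift 3: 4. −1: 3.
[1] 3 ≡ 3 (base 3). Lift 4: 4. −1: 3.
[2] 3 ≡ 3 (base 4). Lift 5: 3. −1: 2.
[3] 2 ≡ 2 (base 5). Lift 6: 2. −1: 1.
[4] 1 ≡ 1 (base 6). Lift 7: 1. −1: 0.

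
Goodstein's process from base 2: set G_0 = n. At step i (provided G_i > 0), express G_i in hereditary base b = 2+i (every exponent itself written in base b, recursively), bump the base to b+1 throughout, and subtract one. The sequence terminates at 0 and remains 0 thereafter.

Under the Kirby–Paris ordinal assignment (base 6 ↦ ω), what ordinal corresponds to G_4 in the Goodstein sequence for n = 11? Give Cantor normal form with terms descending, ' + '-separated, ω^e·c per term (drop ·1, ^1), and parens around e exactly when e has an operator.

11 —HB2→ 2^(2 + 1) + 2 + 1 —bump→ 3^(3 + 1) + 3 + 1 = 85 —(−1)→ 84
84 —HB3→ 3^(3 + 1) + 3 —bump→ 4^(4 + 1) + 4 = 1028 —(−1)→ 1027
1027 —HB4→ 4^(4 + 1) + 3 —bump→ 5^(5 + 1) + 3 = 15628 —(−1)→ 15627
15627 —HB5→ 5^(5 + 1) + 2 —bump→ 6^(6 + 1) + 2 = 279938 —(−1)→ 279937

ω^(ω + 1) + 1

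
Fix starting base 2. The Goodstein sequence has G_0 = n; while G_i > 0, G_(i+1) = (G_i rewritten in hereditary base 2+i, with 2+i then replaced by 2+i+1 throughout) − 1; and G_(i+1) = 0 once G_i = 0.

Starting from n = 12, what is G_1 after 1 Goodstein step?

107

12 —HB2→ 2^(2 + 1) + 2^2 —bump→ 3^(3 + 1) + 3^3 = 108 —(−1)→ 107
107 —HB3→ 3^(3 + 1) + 2·3^2 + 2·3 + 2 —bump→ 4^(4 + 1) + 2·4^2 + 2·4 + 2 = 1066 —(−1)→ 1065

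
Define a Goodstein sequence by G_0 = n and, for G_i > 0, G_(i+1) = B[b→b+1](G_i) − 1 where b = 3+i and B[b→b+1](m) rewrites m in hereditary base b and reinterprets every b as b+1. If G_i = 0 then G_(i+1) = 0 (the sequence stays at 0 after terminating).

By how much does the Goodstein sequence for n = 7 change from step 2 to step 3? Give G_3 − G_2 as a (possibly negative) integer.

i=0: 7 = 2·3 + 1 (b=3); 3→4: 2·4 + 1 = 9; 9−1 = 8
i=1: 8 = 2·4 (b=4); 4→5: 2·5 = 10; 10−1 = 9
i=2: 9 = 5 + 4 (b=5); 5→6: 6 + 4 = 10; 10−1 = 9

0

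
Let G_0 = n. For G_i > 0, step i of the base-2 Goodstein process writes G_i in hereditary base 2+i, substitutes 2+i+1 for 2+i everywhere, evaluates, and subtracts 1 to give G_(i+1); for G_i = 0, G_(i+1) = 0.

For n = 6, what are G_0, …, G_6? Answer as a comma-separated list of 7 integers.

6, 29, 257, 3125, 46655, 98039, 187243

step 0: 6 = 2^2 + 2; sub 3 for 2: 3^3 + 3; = 30; G_1 = 30−1 = 29
step 1: 29 = 3^3 + 2; sub 4 for 3: 4^4 + 2; = 258; G_2 = 258−1 = 257
step 2: 257 = 4^4 + 1; sub 5 for 4: 5^5 + 1; = 3126; G_3 = 3126−1 = 3125
step 3: 3125 = 5^5; sub 6 for 5: 6^6; = 46656; G_4 = 46656−1 = 46655
step 4: 46655 = 5·6^5 + 5·6^4 + 5·6^3 + 5·6^2 + 5·6 + 5; sub 7 for 6: 5·7^5 + 5·7^4 + 5·7^3 + 5·7^2 + 5·7 + 5; = 98040; G_5 = 98040−1 = 98039
step 5: 98039 = 5·7^5 + 5·7^4 + 5·7^3 + 5·7^2 + 5·7 + 4; sub 8 for 7: 5·8^5 + 5·8^4 + 5·8^3 + 5·8^2 + 5·8 + 4; = 187244; G_6 = 187244−1 = 187243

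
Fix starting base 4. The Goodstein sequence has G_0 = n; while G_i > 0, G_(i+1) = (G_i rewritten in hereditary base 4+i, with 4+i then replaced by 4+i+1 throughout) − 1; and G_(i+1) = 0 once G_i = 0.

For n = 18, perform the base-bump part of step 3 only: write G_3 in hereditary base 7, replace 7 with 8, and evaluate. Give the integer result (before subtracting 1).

18 —HB4→ 4^2 + 2 —bump→ 5^2 + 2 = 27 —(−1)→ 26
26 —HB5→ 5^2 + 1 —bump→ 6^2 + 1 = 37 —(−1)→ 36
36 —HB6→ 6^2 —bump→ 7^2 = 49 —(−1)→ 48
48 —HB7→ 6·7 + 6 —bump→ 6·8 + 6 = 54 —(−1)→ 53

54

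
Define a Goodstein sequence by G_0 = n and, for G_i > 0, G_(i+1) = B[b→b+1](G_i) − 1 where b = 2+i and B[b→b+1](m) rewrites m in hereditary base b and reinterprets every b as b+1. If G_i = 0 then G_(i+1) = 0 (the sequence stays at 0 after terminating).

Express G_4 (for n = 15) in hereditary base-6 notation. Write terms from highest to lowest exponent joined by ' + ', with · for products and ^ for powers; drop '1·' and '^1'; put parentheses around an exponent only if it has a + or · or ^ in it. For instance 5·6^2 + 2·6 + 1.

base 2: 15 = 2^(2 + 1) + 2^2 + 2 + 1; at 3: 3^(3 + 1) + 3^3 + 3 + 1 = 112; next = 111
base 3: 111 = 3^(3 + 1) + 3^3 + 3; at 4: 4^(4 + 1) + 4^4 + 4 = 1284; next = 1283
base 4: 1283 = 4^(4 + 1) + 4^4 + 3; at 5: 5^(5 + 1) + 5^5 + 3 = 18753; next = 18752
base 5: 18752 = 5^(5 + 1) + 5^5 + 2; at 6: 6^(6 + 1) + 6^6 + 2 = 326594; next = 326593
base 6: 326593 = 6^(6 + 1) + 6^6 + 1; at 7: 7^(7 + 1) + 7^7 + 1 = 6588345; next = 6588344

6^(6 + 1) + 6^6 + 1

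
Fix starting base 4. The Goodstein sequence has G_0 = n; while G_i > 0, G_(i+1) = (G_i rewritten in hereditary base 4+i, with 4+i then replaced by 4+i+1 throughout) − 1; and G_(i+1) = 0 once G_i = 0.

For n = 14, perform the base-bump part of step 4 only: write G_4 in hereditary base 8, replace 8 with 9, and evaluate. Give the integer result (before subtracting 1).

23

G_0 = 14. HB_4(14) = 3·4 + 2. Bump = 17. G_1 = 16.
G_1 = 16. HB_5(16) = 3·5 + 1. Bump = 19. G_2 = 18.
G_2 = 18. HB_6(18) = 3·6. Bump = 21. G_3 = 20.
G_3 = 20. HB_7(20) = 2·7 + 6. Bump = 22. G_4 = 21.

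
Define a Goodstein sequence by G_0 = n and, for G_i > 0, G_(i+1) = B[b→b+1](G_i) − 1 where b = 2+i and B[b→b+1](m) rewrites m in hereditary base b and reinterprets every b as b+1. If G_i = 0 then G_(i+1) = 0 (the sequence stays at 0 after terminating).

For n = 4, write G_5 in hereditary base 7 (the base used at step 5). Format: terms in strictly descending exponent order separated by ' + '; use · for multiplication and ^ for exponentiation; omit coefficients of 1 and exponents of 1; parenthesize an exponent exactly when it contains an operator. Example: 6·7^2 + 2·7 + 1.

2·7^2 + 7 + 4

G_0 = 4. HB_2(4) = 2^2. Bump = 27. G_1 = 26.
G_1 = 26. HB_3(26) = 2·3^2 + 2·3 + 2. Bump = 42. G_2 = 41.
G_2 = 41. HB_4(41) = 2·4^2 + 2·4 + 1. Bump = 61. G_3 = 60.
G_3 = 60. HB_5(60) = 2·5^2 + 2·5. Bump = 84. G_4 = 83.
G_4 = 83. HB_6(83) = 2·6^2 + 6 + 5. Bump = 110. G_5 = 109.
G_5 = 109. HB_7(109) = 2·7^2 + 7 + 4. Bump = 140. G_6 = 139.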